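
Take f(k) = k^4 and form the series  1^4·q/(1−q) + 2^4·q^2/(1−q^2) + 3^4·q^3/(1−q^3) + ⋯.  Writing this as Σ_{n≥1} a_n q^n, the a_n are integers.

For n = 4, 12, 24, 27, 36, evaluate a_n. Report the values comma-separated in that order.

273, 22386, 358258, 538084, 1813539

n=4: 4·1 2·2 1·4  f→[256+16+1]=273
d|12:{1,2,3,4,6,12}  Σf=1+16+81+256+1296+20736=22386
n=24: 24·1 12·2 8·3 6·4 4·6 3·8 2·12 1·24  f→[331776+20736+4096+1296+256+81+16+1]=358258
q^27  k|27↦f(k): 1:1 3:81 9:6561 27:531441  a_27=538084
[q^36] f(1)=1,f(2)=16,f(3)=81,f(4)=256,f(6)=1296,f(9)=6561,f(12)=20736,f(18)=104976,f(36)=1679616 ⇒ 1813539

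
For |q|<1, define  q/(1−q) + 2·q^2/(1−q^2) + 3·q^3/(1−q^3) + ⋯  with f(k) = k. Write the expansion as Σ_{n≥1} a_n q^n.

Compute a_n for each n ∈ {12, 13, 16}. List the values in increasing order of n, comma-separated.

[q^12] f(12)=12,f(6)=6,f(4)=4,f(3)=3,f(2)=2,f(1)=1 ⇒ 28
d|13:{1,13}  Σf=1+13=14
[q^16] f(16)=16,f(8)=8,f(4)=4,f(2)=2,f(1)=1 ⇒ 31

28, 14, 31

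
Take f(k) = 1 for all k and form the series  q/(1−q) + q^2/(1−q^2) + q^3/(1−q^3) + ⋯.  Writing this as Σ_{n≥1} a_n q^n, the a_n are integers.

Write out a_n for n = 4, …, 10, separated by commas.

d|4:{1,2,4}  Σf=1+1+1=3
d|5:{1,5}  Σf=1+1=2
[q^6] f(1)=1,f(2)=1,f(3)=1,f(6)=1 ⇒ 4
[q^7] f(1)=1,f(7)=1 ⇒ 2
n=8: 8·1 4·2 2·4 1·8  f→[1+1+1+1]=4
d|9:{9,3,1}  Σf=1+1+1=3
q^10  k|10↦f(k): 10:1 5:1 2:1 1:1  a_10=4

3, 2, 4, 2, 4, 3, 4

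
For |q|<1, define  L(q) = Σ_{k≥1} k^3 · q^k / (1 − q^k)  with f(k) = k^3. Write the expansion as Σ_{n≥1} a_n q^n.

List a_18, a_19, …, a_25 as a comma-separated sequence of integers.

d|18:{18,9,6,3,2,1}  Σf=5832+729+216+27+8+1=6813
q^19  k|19↦f(k): 1:1 19:6859  a_19=6860
n=20: 1·20 2·10 4·5 5·4 10·2 20·1  f→[1+8+64+125+1000+8000]=9198
d|21:{21,7,3,1}  Σf=9261+343+27+1=9632
d|22:{1,2,11,22}  Σf=1+8+1331+10648=11988
d|23:{1,23}  Σf=1+12167=12168
n=24: 24·1 12·2 8·3 6·4 4·6 3·8 2·12 1·24  f→[13824+1728+512+216+64+27+8+1]=16380
d|25:{1,5,25}  Σf=1+125+15625=15751

6813, 6860, 9198, 9632, 11988, 12168, 16380, 15751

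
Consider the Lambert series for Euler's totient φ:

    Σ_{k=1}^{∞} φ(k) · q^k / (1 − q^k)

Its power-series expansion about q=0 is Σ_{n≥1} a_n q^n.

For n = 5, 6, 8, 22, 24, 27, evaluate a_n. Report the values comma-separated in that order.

q^5  k|5↦φ(k): 1:1 5:4  a_5=5
q^6  k|6↦φ(k): 1:1 2:1 3:2 6:2  a_6=6
n=8: 1·8 2·4 4·2 8·1  φ→[1+1+2+4]=8
n=22: 1·22 2·11 11·2 22·1  φ→[1+1+10+10]=22
n=24: 24·1 12·2 8·3 6·4 4·6 3·8 2·12 1·24  φ→[8+4+4+2+2+2+1+1]=24
d|27:{27,9,3,1}  Σφ=18+6+2+1=27

5, 6, 8, 22, 24, 27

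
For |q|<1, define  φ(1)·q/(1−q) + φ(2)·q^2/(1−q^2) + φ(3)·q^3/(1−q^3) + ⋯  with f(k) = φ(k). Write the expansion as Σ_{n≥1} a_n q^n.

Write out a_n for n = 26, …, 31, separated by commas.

[q^26] φ(26)=12,φ(13)=12,φ(2)=1,φ(1)=1 ⇒ 26
q^27  k|27↦φ(k): 27:18 9:6 3:2 1:1  a_27=27
n=28: 1·28 2·14 4·7 7·4 14·2 28·1  φ→[1+1+2+6+6+12]=28
n=29: 29·1 1·29  φ→[28+1]=29
[q^30] φ(30)=8,φ(15)=8,φ(10)=4,φ(6)=2,φ(5)=4,φ(3)=2,φ(2)=1,φ(1)=1 ⇒ 30
d|31:{1,31}  Σφ=1+30=31

26, 27, 28, 29, 30, 31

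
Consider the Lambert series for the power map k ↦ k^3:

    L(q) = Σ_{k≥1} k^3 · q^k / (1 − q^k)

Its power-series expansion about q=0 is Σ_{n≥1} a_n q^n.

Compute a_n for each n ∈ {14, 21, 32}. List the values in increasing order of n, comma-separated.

[q^14] f(14)=2744,f(7)=343,f(2)=8,f(1)=1 ⇒ 3096
[q^21] f(1)=1,f(3)=27,f(7)=343,f(21)=9261 ⇒ 9632
[q^32] f(32)=32768,f(16)=4096,f(8)=512,f(4)=64,f(2)=8,f(1)=1 ⇒ 37449

3096, 9632, 37449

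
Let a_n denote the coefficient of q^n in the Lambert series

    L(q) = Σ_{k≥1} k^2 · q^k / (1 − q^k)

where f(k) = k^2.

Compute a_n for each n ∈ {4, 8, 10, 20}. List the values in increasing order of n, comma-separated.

q^4  k|4↦f(k): 1:1 2:4 4:16  a_4=21
[q^8] f(1)=1,f(2)=4,f(4)=16,f(8)=64 ⇒ 85
d|10:{1,2,5,10}  Σf=1+4+25+100=130
d|20:{20,10,5,4,2,1}  Σf=400+100+25+16+4+1=546

21, 85, 130, 546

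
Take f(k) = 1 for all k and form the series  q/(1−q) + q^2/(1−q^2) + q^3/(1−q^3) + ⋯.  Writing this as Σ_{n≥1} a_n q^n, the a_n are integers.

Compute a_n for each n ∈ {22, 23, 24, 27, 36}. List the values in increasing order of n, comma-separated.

4, 2, 8, 4, 9

[q^22] f(22)=1,f(11)=1,f(2)=1,f(1)=1 ⇒ 4
[q^23] f(23)=1,f(1)=1 ⇒ 2
[q^24] f(1)=1,f(2)=1,f(3)=1,f(4)=1,f(6)=1,f(8)=1,f(12)=1,f(24)=1 ⇒ 8
d|27:{27,9,3,1}  Σf=1+1+1+1=4
q^36  k|36↦f(k): 1:1 2:1 3:1 4:1 6:1 9:1 12:1 18:1 36:1  a_36=9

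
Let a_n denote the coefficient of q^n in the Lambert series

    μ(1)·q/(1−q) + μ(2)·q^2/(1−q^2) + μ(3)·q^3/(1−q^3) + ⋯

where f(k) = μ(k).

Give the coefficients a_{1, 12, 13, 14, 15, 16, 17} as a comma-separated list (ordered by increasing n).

d|1:{1}  Σμ=1=1
n=12: 12·1 6·2 4·3 3·4 2·6 1·12  μ→[0+1+0+(-1)+(-1)+1]=0
q^13  k|13↦μ(k): 1:1 13:-1  a_13=0
q^14  k|14↦μ(k): 14:1 7:-1 2:-1 1:1  a_14=0
q^15  k|15↦μ(k): 15:1 5:-1 3:-1 1:1  a_15=0
q^16  k|16↦μ(k): 1:1 2:-1 4:0 8:0 16:0  a_16=0
q^17  k|17↦μ(k): 1:1 17:-1  a_17=0

1, 0, 0, 0, 0, 0, 0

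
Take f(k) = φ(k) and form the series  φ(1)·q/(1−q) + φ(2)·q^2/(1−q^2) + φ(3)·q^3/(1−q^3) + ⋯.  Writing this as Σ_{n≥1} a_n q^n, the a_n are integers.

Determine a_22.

[q^22] φ(1)=1,φ(2)=1,φ(11)=10,φ(22)=10 ⇒ 22

a_22 = 22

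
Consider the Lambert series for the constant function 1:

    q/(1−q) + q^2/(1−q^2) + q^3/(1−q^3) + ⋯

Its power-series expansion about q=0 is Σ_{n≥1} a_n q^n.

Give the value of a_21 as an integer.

a_21 = 4

q^21  k|21↦f(k): 21:1 7:1 3:1 1:1  a_21=4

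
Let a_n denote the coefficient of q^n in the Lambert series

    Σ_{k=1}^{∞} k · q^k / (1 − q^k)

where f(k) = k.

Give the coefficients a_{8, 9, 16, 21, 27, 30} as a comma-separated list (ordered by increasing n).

q^8  k|8↦f(k): 1:1 2:2 4:4 8:8  a_8=15
[q^9] f(1)=1,f(3)=3,f(9)=9 ⇒ 13
n=16: 1·16 2·8 4·4 8·2 16·1  f→[1+2+4+8+16]=31
d|21:{21,7,3,1}  Σf=21+7+3+1=32
q^27  k|27↦f(k): 27:27 9:9 3:3 1:1  a_27=40
[q^30] f(30)=30,f(15)=15,f(10)=10,f(6)=6,f(5)=5,f(3)=3,f(2)=2,f(1)=1 ⇒ 72

15, 13, 31, 32, 40, 72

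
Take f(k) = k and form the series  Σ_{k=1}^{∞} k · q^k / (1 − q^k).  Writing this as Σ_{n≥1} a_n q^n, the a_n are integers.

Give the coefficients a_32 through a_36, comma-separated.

63, 48, 54, 48, 91

n=32: 1·32 2·16 4·8 8·4 16·2 32·1  f→[1+2+4+8+16+32]=63
n=33: 1·33 3·11 11·3 33·1  f→[1+3+11+33]=48
[q^34] f(1)=1,f(2)=2,f(17)=17,f(34)=34 ⇒ 54
n=35: 35·1 7·5 5·7 1·35  f→[35+7+5+1]=48
d|36:{36,18,12,9,6,4,3,2,1}  Σf=36+18+12+9+6+4+3+2+1=91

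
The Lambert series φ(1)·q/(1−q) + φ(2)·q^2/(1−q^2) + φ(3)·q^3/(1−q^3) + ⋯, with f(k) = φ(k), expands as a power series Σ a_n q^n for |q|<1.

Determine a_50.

d|50:{1,2,5,10,25,50}  Σφ=1+1+4+4+20+20=50

a_50 = 50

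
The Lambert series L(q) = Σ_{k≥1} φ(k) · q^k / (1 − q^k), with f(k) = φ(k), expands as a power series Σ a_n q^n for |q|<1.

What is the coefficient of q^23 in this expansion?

[q^23] φ(1)=1,φ(23)=22 ⇒ 23

a_23 = 23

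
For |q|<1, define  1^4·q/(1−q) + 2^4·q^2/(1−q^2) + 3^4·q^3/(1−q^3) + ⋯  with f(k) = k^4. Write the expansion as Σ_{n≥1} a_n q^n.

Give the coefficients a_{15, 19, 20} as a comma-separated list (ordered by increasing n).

[q^15] f(15)=50625,f(5)=625,f(3)=81,f(1)=1 ⇒ 51332
[q^19] f(19)=130321,f(1)=1 ⇒ 130322
q^20  k|20↦f(k): 1:1 2:16 4:256 5:625 10:10000 20:160000  a_20=170898

51332, 130322, 170898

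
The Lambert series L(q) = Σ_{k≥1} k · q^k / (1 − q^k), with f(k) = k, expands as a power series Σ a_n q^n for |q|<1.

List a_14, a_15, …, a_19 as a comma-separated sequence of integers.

24, 24, 31, 18, 39, 20

[q^14] f(1)=1,f(2)=2,f(7)=7,f(14)=14 ⇒ 24
d|15:{1,3,5,15}  Σf=1+3+5+15=24
d|16:{1,2,4,8,16}  Σf=1+2+4+8+16=31
d|17:{17,1}  Σf=17+1=18
d|18:{18,9,6,3,2,1}  Σf=18+9+6+3+2+1=39
q^19  k|19↦f(k): 1:1 19:19  a_19=20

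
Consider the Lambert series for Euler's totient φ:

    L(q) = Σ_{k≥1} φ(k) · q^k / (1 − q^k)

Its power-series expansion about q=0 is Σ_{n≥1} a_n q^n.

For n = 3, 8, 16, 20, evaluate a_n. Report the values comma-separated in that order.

[q^3] φ(1)=1,φ(3)=2 ⇒ 3
q^8  k|8↦φ(k): 8:4 4:2 2:1 1:1  a_8=8
d|16:{16,8,4,2,1}  Σφ=8+4+2+1+1=16
[q^20] φ(1)=1,φ(2)=1,φ(4)=2,φ(5)=4,φ(10)=4,φ(20)=8 ⇒ 20

3, 8, 16, 20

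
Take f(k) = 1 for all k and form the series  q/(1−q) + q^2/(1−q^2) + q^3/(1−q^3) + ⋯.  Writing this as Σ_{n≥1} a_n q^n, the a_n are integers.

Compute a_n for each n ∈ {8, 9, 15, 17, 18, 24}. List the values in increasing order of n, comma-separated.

4, 3, 4, 2, 6, 8

d|8:{1,2,4,8}  Σf=1+1+1+1=4
[q^9] f(9)=1,f(3)=1,f(1)=1 ⇒ 3
n=15: 15·1 5·3 3·5 1·15  f→[1+1+1+1]=4
[q^17] f(1)=1,f(17)=1 ⇒ 2
n=18: 18·1 9·2 6·3 3·6 2·9 1·18  f→[1+1+1+1+1+1]=6
n=24: 24·1 12·2 8·3 6·4 4·6 3·8 2·12 1·24  f→[1+1+1+1+1+1+1+1]=8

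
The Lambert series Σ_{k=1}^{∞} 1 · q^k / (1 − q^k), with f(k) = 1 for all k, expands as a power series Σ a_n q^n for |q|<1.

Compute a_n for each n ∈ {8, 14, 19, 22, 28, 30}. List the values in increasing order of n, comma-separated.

4, 4, 2, 4, 6, 8

[q^8] f(8)=1,f(4)=1,f(2)=1,f(1)=1 ⇒ 4
q^14  k|14↦f(k): 14:1 7:1 2:1 1:1  a_14=4
d|19:{1,19}  Σf=1+1=2
[q^22] f(22)=1,f(11)=1,f(2)=1,f(1)=1 ⇒ 4
q^28  k|28↦f(k): 28:1 14:1 7:1 4:1 2:1 1:1  a_28=6
n=30: 1·30 2·15 3·10 5·6 6·5 10·3 15·2 30·1  f→[1+1+1+1+1+1+1+1]=8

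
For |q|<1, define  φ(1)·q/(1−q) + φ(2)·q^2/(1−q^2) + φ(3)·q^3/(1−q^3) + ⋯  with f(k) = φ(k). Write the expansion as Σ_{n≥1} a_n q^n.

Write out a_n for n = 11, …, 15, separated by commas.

d|11:{11,1}  Σφ=10+1=11
q^12  k|12↦φ(k): 12:4 6:2 4:2 3:2 2:1 1:1  a_12=12
[q^13] φ(1)=1,φ(13)=12 ⇒ 13
n=14: 1·14 2·7 7·2 14·1  φ→[1+1+6+6]=14
n=15: 1·15 3·5 5·3 15·1  φ→[1+2+4+8]=15

11, 12, 13, 14, 15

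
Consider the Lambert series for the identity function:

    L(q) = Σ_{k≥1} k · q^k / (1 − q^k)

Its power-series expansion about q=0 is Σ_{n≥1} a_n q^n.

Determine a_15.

q^15  k|15↦f(k): 15:15 5:5 3:3 1:1  a_15=24

a_15 = 24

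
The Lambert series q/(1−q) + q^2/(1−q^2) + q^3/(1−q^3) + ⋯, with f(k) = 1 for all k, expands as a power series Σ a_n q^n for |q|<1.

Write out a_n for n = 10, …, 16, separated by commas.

q^10  k|10↦f(k): 1:1 2:1 5:1 10:1  a_10=4
d|11:{11,1}  Σf=1+1=2
q^12  k|12↦f(k): 1:1 2:1 3:1 4:1 6:1 12:1  a_12=6
q^13  k|13↦f(k): 13:1 1:1  a_13=2
n=14: 14·1 7·2 2·7 1·14  f→[1+1+1+1]=4
d|15:{1,3,5,15}  Σf=1+1+1+1=4
q^16  k|16↦f(k): 1:1 2:1 4:1 8:1 16:1  a_16=5

4, 2, 6, 2, 4, 4, 5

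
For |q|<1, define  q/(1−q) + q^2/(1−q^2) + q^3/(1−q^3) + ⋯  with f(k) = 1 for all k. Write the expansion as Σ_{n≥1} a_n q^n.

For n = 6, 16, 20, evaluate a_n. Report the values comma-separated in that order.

4, 5, 6

n=6: 6·1 3·2 2·3 1·6  f→[1+1+1+1]=4
n=16: 16·1 8·2 4·4 2·8 1·16  f→[1+1+1+1+1]=5
d|20:{20,10,5,4,2,1}  Σf=1+1+1+1+1+1=6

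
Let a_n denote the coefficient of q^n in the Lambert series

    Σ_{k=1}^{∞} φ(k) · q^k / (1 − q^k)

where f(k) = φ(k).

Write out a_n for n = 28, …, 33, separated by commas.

d|28:{28,14,7,4,2,1}  Σφ=12+6+6+2+1+1=28
q^29  k|29↦φ(k): 1:1 29:28  a_29=29
n=30: 30·1 15·2 10·3 6·5 5·6 3·10 2·15 1·30  φ→[8+8+4+2+4+2+1+1]=30
n=31: 1·31 31·1  φ→[1+30]=31
n=32: 32·1 16·2 8·4 4·8 2·16 1·32  φ→[16+8+4+2+1+1]=32
q^33  k|33↦φ(k): 33:20 11:10 3:2 1:1  a_33=33

28, 29, 30, 31, 32, 33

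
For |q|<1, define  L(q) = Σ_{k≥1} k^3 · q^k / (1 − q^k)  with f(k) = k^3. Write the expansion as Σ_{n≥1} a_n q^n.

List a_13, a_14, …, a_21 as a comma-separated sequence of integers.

2198, 3096, 3528, 4681, 4914, 6813, 6860, 9198, 9632

n=13: 13·1 1·13  f→[2197+1]=2198
q^14  k|14↦f(k): 1:1 2:8 7:343 14:2744  a_14=3096
[q^15] f(15)=3375,f(5)=125,f(3)=27,f(1)=1 ⇒ 3528
n=16: 16·1 8·2 4·4 2·8 1·16  f→[4096+512+64+8+1]=4681
q^17  k|17↦f(k): 1:1 17:4913  a_17=4914
q^18  k|18↦f(k): 18:5832 9:729 6:216 3:27 2:8 1:1  a_18=6813
n=19: 1·19 19·1  f→[1+6859]=6860
n=20: 20·1 10·2 5·4 4·5 2·10 1·20  f→[8000+1000+125+64+8+1]=9198
q^21  k|21↦f(k): 21:9261 7:343 3:27 1:1  a_21=9632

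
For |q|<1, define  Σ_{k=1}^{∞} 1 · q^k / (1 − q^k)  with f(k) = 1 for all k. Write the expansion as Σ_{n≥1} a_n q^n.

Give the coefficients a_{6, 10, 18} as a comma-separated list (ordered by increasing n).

4, 4, 6

[q^6] f(1)=1,f(2)=1,f(3)=1,f(6)=1 ⇒ 4
[q^10] f(10)=1,f(5)=1,f(2)=1,f(1)=1 ⇒ 4
d|18:{1,2,3,6,9,18}  Σf=1+1+1+1+1+1=6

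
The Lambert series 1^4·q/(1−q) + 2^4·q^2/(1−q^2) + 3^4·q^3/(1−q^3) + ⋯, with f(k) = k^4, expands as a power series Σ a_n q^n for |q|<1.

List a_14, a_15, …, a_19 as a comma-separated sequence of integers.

d|14:{14,7,2,1}  Σf=38416+2401+16+1=40834
[q^15] f(15)=50625,f(5)=625,f(3)=81,f(1)=1 ⇒ 51332
n=16: 1·16 2·8 4·4 8·2 16·1  f→[1+16+256+4096+65536]=69905
[q^17] f(17)=83521,f(1)=1 ⇒ 83522
n=18: 18·1 9·2 6·3 3·6 2·9 1·18  f→[104976+6561+1296+81+16+1]=112931
d|19:{1,19}  Σf=1+130321=130322

40834, 51332, 69905, 83522, 112931, 130322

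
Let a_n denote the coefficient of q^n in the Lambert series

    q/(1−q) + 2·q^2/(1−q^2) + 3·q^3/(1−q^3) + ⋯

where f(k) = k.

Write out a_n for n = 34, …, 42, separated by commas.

54, 48, 91, 38, 60, 56, 90, 42, 96

d|34:{1,2,17,34}  Σf=1+2+17+34=54
q^35  k|35↦f(k): 35:35 7:7 5:5 1:1  a_35=48
d|36:{1,2,3,4,6,9,12,18,36}  Σf=1+2+3+4+6+9+12+18+36=91
q^37  k|37↦f(k): 1:1 37:37  a_37=38
q^38  k|38↦f(k): 38:38 19:19 2:2 1:1  a_38=60
q^39  k|39↦f(k): 39:39 13:13 3:3 1:1  a_39=56
q^40  k|40↦f(k): 40:40 20:20 10:10 8:8 5:5 4:4 2:2 1:1  a_40=90
[q^41] f(41)=41,f(1)=1 ⇒ 42
q^42  k|42↦f(k): 42:42 21:21 14:14 7:7 6:6 3:3 2:2 1:1  a_42=96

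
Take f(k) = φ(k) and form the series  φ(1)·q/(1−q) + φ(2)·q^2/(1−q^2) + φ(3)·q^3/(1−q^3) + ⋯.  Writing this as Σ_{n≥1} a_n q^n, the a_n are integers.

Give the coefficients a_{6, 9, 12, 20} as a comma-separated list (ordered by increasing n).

n=6: 6·1 3·2 2·3 1·6  φ→[2+2+1+1]=6
q^9  k|9↦φ(k): 1:1 3:2 9:6  a_9=9
q^12  k|12↦φ(k): 12:4 6:2 4:2 3:2 2:1 1:1  a_12=12
n=20: 20·1 10·2 5·4 4·5 2·10 1·20  φ→[8+4+4+2+1+1]=20

6, 9, 12, 20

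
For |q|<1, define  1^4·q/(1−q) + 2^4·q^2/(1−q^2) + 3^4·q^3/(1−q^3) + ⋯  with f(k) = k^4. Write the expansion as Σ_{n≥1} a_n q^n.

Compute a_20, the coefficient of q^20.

q^20  k|20↦f(k): 1:1 2:16 4:256 5:625 10:10000 20:160000  a_20=170898

a_20 = 170898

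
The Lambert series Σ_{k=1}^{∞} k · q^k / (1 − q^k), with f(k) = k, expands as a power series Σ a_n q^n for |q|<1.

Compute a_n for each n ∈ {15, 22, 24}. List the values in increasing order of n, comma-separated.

24, 36, 60

[q^15] f(1)=1,f(3)=3,f(5)=5,f(15)=15 ⇒ 24
[q^22] f(22)=22,f(11)=11,f(2)=2,f(1)=1 ⇒ 36
[q^24] f(1)=1,f(2)=2,f(3)=3,f(4)=4,f(6)=6,f(8)=8,f(12)=12,f(24)=24 ⇒ 60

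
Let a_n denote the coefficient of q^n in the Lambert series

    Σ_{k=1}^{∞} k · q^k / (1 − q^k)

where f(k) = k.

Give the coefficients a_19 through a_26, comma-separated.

20, 42, 32, 36, 24, 60, 31, 42

q^19  k|19↦f(k): 1:1 19:19  a_19=20
n=20: 20·1 10·2 5·4 4·5 2·10 1·20  f→[20+10+5+4+2+1]=42
d|21:{21,7,3,1}  Σf=21+7+3+1=32
[q^22] f(1)=1,f(2)=2,f(11)=11,f(22)=22 ⇒ 36
d|23:{23,1}  Σf=23+1=24
d|24:{24,12,8,6,4,3,2,1}  Σf=24+12+8+6+4+3+2+1=60
[q^25] f(1)=1,f(5)=5,f(25)=25 ⇒ 31
[q^26] f(1)=1,f(2)=2,f(13)=13,f(26)=26 ⇒ 42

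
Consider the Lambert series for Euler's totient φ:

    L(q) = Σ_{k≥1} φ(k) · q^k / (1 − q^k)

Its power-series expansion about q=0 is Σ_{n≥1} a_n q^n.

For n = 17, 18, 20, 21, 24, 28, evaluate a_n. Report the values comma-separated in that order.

d|17:{17,1}  Σφ=16+1=17
n=18: 18·1 9·2 6·3 3·6 2·9 1·18  φ→[6+6+2+2+1+1]=18
d|20:{20,10,5,4,2,1}  Σφ=8+4+4+2+1+1=20
[q^21] φ(21)=12,φ(7)=6,φ(3)=2,φ(1)=1 ⇒ 21
q^24  k|24↦φ(k): 24:8 12:4 8:4 6:2 4:2 3:2 2:1 1:1  a_24=24
d|28:{1,2,4,7,14,28}  Σφ=1+1+2+6+6+12=28

17, 18, 20, 21, 24, 28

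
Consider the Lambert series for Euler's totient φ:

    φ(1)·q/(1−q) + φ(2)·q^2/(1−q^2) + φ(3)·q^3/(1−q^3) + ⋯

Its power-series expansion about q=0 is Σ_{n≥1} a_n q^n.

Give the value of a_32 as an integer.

q^32  k|32↦φ(k): 1:1 2:1 4:2 8:4 16:8 32:16  a_32=32

a_32 = 32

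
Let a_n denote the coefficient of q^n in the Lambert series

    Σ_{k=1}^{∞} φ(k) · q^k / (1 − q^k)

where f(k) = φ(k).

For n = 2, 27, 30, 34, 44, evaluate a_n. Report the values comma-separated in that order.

d|2:{1,2}  Σφ=1+1=2
q^27  k|27↦φ(k): 1:1 3:2 9:6 27:18  a_27=27
d|30:{30,15,10,6,5,3,2,1}  Σφ=8+8+4+2+4+2+1+1=30
d|34:{34,17,2,1}  Σφ=16+16+1+1=34
d|44:{1,2,4,11,22,44}  Σφ=1+1+2+10+10+20=44

2, 27, 30, 34, 44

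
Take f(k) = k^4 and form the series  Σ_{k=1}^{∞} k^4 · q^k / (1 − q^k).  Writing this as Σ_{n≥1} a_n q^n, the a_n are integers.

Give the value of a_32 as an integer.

a_32 = 1118481

q^32  k|32↦f(k): 1:1 2:16 4:256 8:4096 16:65536 32:1048576  a_32=1118481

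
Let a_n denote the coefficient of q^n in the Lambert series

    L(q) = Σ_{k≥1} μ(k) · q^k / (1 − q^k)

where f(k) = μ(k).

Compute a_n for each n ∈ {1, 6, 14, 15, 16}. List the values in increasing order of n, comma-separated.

1, 0, 0, 0, 0

n=1: 1·1  μ→[1]=1
q^6  k|6↦μ(k): 6:1 3:-1 2:-1 1:1  a_6=0
[q^14] μ(1)=1,μ(2)=-1,μ(7)=-1,μ(14)=1 ⇒ 0
d|15:{15,5,3,1}  Σμ=1+(-1)+(-1)+1=0
q^16  k|16↦μ(k): 16:0 8:0 4:0 2:-1 1:1  a_16=0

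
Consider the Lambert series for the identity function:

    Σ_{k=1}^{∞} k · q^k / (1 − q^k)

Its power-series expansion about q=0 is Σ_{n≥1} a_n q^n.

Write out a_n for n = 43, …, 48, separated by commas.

44, 84, 78, 72, 48, 124

d|43:{1,43}  Σf=1+43=44
d|44:{44,22,11,4,2,1}  Σf=44+22+11+4+2+1=84
[q^45] f(1)=1,f(3)=3,f(5)=5,f(9)=9,f(15)=15,f(45)=45 ⇒ 78
[q^46] f(46)=46,f(23)=23,f(2)=2,f(1)=1 ⇒ 72
[q^47] f(47)=47,f(1)=1 ⇒ 48
d|48:{1,2,3,4,6,8,12,16,24,48}  Σf=1+2+3+4+6+8+12+16+24+48=124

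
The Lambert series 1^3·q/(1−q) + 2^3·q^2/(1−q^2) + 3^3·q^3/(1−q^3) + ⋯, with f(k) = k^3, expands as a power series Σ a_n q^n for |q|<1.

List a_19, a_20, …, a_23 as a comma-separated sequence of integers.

6860, 9198, 9632, 11988, 12168

n=19: 1·19 19·1  f→[1+6859]=6860
q^20  k|20↦f(k): 20:8000 10:1000 5:125 4:64 2:8 1:1  a_20=9198
q^21  k|21↦f(k): 21:9261 7:343 3:27 1:1  a_21=9632
d|22:{22,11,2,1}  Σf=10648+1331+8+1=11988
[q^23] f(1)=1,f(23)=12167 ⇒ 12168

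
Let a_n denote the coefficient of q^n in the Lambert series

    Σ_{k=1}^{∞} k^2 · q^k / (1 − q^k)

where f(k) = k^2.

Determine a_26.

q^26  k|26↦f(k): 26:676 13:169 2:4 1:1  a_26=850

a_26 = 850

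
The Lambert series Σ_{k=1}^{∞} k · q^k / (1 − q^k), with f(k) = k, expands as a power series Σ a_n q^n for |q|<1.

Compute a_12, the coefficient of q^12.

q^12  k|12↦f(k): 12:12 6:6 4:4 3:3 2:2 1:1  a_12=28

a_12 = 28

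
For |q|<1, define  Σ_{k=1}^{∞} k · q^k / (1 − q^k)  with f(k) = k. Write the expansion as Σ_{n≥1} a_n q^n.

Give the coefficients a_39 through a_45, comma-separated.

56, 90, 42, 96, 44, 84, 78

[q^39] f(39)=39,f(13)=13,f(3)=3,f(1)=1 ⇒ 56
d|40:{1,2,4,5,8,10,20,40}  Σf=1+2+4+5+8+10+20+40=90
n=41: 1·41 41·1  f→[1+41]=42
[q^42] f(1)=1,f(2)=2,f(3)=3,f(6)=6,f(7)=7,f(14)=14,f(21)=21,f(42)=42 ⇒ 96
q^43  k|43↦f(k): 43:43 1:1  a_43=44
[q^44] f(44)=44,f(22)=22,f(11)=11,f(4)=4,f(2)=2,f(1)=1 ⇒ 84
q^45  k|45↦f(k): 1:1 3:3 5:5 9:9 15:15 45:45  a_45=78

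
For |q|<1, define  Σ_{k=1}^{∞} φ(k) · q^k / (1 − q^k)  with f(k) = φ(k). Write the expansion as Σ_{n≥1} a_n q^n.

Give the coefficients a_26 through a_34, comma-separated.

d|26:{1,2,13,26}  Σφ=1+1+12+12=26
d|27:{1,3,9,27}  Σφ=1+2+6+18=27
d|28:{1,2,4,7,14,28}  Σφ=1+1+2+6+6+12=28
n=29: 29·1 1·29  φ→[28+1]=29
q^30  k|30↦φ(k): 1:1 2:1 3:2 5:4 6:2 10:4 15:8 30:8  a_30=30
n=31: 31·1 1·31  φ→[30+1]=31
[q^32] φ(1)=1,φ(2)=1,φ(4)=2,φ(8)=4,φ(16)=8,φ(32)=16 ⇒ 32
d|33:{33,11,3,1}  Σφ=20+10+2+1=33
d|34:{34,17,2,1}  Σφ=16+16+1+1=34

26, 27, 28, 29, 30, 31, 32, 33, 34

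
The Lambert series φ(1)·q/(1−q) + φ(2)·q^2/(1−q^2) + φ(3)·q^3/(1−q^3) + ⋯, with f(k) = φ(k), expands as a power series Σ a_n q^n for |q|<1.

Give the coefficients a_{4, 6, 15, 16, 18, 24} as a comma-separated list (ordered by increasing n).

n=4: 4·1 2·2 1·4  φ→[2+1+1]=4
n=6: 6·1 3·2 2·3 1·6  φ→[2+2+1+1]=6
[q^15] φ(15)=8,φ(5)=4,φ(3)=2,φ(1)=1 ⇒ 15
n=16: 1·16 2·8 4·4 8·2 16·1  φ→[1+1+2+4+8]=16
n=18: 1·18 2·9 3·6 6·3 9·2 18·1  φ→[1+1+2+2+6+6]=18
n=24: 24·1 12·2 8·3 6·4 4·6 3·8 2·12 1·24  φ→[8+4+4+2+2+2+1+1]=24

4, 6, 15, 16, 18, 24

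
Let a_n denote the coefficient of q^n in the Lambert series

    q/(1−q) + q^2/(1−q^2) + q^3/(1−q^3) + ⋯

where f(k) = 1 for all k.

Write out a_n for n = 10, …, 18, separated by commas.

d|10:{1,2,5,10}  Σf=1+1+1+1=4
d|11:{1,11}  Σf=1+1=2
d|12:{1,2,3,4,6,12}  Σf=1+1+1+1+1+1=6
[q^13] f(13)=1,f(1)=1 ⇒ 2
d|14:{1,2,7,14}  Σf=1+1+1+1=4
[q^15] f(1)=1,f(3)=1,f(5)=1,f(15)=1 ⇒ 4
n=16: 1·16 2·8 4·4 8·2 16·1  f→[1+1+1+1+1]=5
d|17:{17,1}  Σf=1+1=2
q^18  k|18↦f(k): 1:1 2:1 3:1 6:1 9:1 18:1  a_18=6

4, 2, 6, 2, 4, 4, 5, 2, 6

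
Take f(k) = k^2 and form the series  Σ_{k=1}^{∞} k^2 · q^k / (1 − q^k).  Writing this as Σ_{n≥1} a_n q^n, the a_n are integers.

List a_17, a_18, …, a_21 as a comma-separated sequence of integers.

[q^17] f(1)=1,f(17)=289 ⇒ 290
[q^18] f(18)=324,f(9)=81,f(6)=36,f(3)=9,f(2)=4,f(1)=1 ⇒ 455
q^19  k|19↦f(k): 1:1 19:361  a_19=362
[q^20] f(20)=400,f(10)=100,f(5)=25,f(4)=16,f(2)=4,f(1)=1 ⇒ 546
[q^21] f(1)=1,f(3)=9,f(7)=49,f(21)=441 ⇒ 500

290, 455, 362, 546, 500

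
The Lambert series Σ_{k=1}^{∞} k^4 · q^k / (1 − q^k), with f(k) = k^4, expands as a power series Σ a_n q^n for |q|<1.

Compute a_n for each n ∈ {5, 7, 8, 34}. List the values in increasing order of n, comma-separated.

626, 2402, 4369, 1419874

[q^5] f(5)=625,f(1)=1 ⇒ 626
[q^7] f(1)=1,f(7)=2401 ⇒ 2402
q^8  k|8↦f(k): 1:1 2:16 4:256 8:4096  a_8=4369
[q^34] f(34)=1336336,f(17)=83521,f(2)=16,f(1)=1 ⇒ 1419874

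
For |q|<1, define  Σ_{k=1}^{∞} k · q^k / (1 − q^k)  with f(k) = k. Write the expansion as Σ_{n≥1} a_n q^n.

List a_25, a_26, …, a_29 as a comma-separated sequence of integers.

31, 42, 40, 56, 30

n=25: 1·25 5·5 25·1  f→[1+5+25]=31
n=26: 1·26 2·13 13·2 26·1  f→[1+2+13+26]=42
q^27  k|27↦f(k): 27:27 9:9 3:3 1:1  a_27=40
q^28  k|28↦f(k): 1:1 2:2 4:4 7:7 14:14 28:28  a_28=56
d|29:{1,29}  Σf=1+29=30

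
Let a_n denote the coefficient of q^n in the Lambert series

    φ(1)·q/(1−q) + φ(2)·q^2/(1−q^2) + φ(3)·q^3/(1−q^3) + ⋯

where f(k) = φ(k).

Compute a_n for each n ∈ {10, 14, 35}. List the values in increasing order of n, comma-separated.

d|10:{1,2,5,10}  Σφ=1+1+4+4=10
q^14  k|14↦φ(k): 1:1 2:1 7:6 14:6  a_14=14
q^35  k|35↦φ(k): 35:24 7:6 5:4 1:1  a_35=35

10, 14, 35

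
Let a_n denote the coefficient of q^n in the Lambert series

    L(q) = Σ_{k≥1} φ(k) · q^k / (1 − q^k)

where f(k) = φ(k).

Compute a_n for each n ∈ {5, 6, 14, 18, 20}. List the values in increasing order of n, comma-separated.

d|5:{1,5}  Σφ=1+4=5
n=6: 6·1 3·2 2·3 1·6  φ→[2+2+1+1]=6
[q^14] φ(1)=1,φ(2)=1,φ(7)=6,φ(14)=6 ⇒ 14
n=18: 18·1 9·2 6·3 3·6 2·9 1·18  φ→[6+6+2+2+1+1]=18
[q^20] φ(1)=1,φ(2)=1,φ(4)=2,φ(5)=4,φ(10)=4,φ(20)=8 ⇒ 20

5, 6, 14, 18, 20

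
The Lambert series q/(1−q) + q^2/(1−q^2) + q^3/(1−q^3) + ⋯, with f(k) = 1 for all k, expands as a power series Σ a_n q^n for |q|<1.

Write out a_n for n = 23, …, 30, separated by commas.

2, 8, 3, 4, 4, 6, 2, 8

d|23:{1,23}  Σf=1+1=2
q^24  k|24↦f(k): 24:1 12:1 8:1 6:1 4:1 3:1 2:1 1:1  a_24=8
n=25: 1·25 5·5 25·1  f→[1+1+1]=3
[q^26] f(1)=1,f(2)=1,f(13)=1,f(26)=1 ⇒ 4
q^27  k|27↦f(k): 27:1 9:1 3:1 1:1  a_27=4
q^28  k|28↦f(k): 1:1 2:1 4:1 7:1 14:1 28:1  a_28=6
d|29:{29,1}  Σf=1+1=2
n=30: 1·30 2·15 3·10 5·6 6·5 10·3 15·2 30·1  f→[1+1+1+1+1+1+1+1]=8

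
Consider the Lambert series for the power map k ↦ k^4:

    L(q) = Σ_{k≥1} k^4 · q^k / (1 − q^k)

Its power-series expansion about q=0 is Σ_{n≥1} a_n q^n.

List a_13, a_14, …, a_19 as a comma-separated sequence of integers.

28562, 40834, 51332, 69905, 83522, 112931, 130322

n=13: 1·13 13·1  f→[1+28561]=28562
d|14:{1,2,7,14}  Σf=1+16+2401+38416=40834
[q^15] f(15)=50625,f(5)=625,f(3)=81,f(1)=1 ⇒ 51332
d|16:{16,8,4,2,1}  Σf=65536+4096+256+16+1=69905
d|17:{1,17}  Σf=1+83521=83522
d|18:{1,2,3,6,9,18}  Σf=1+16+81+1296+6561+104976=112931
n=19: 19·1 1·19  f→[130321+1]=130322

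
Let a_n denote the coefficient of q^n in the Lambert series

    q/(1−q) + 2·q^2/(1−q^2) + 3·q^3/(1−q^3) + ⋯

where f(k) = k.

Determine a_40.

a_40 = 90

d|40:{1,2,4,5,8,10,20,40}  Σf=1+2+4+5+8+10+20+40=90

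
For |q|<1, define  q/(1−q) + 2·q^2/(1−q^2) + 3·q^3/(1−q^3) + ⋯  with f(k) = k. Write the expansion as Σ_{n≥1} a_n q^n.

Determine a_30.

a_30 = 72

d|30:{30,15,10,6,5,3,2,1}  Σf=30+15+10+6+5+3+2+1=72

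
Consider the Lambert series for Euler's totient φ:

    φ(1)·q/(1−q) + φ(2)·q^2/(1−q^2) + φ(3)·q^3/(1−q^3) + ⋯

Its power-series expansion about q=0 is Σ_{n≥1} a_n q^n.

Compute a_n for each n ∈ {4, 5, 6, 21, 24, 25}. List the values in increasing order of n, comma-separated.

d|4:{1,2,4}  Σφ=1+1+2=4
n=5: 5·1 1·5  φ→[4+1]=5
[q^6] φ(1)=1,φ(2)=1,φ(3)=2,φ(6)=2 ⇒ 6
d|21:{21,7,3,1}  Σφ=12+6+2+1=21
[q^24] φ(24)=8,φ(12)=4,φ(8)=4,φ(6)=2,φ(4)=2,φ(3)=2,φ(2)=1,φ(1)=1 ⇒ 24
d|25:{25,5,1}  Σφ=20+4+1=25

4, 5, 6, 21, 24, 25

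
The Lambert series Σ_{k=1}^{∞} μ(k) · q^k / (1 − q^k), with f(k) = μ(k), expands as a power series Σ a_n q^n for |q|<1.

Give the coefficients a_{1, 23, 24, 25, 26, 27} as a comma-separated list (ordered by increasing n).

d|1:{1}  Σμ=1=1
q^23  k|23↦μ(k): 1:1 23:-1  a_23=0
n=24: 24·1 12·2 8·3 6·4 4·6 3·8 2·12 1·24  μ→[0+0+0+1+0+(-1)+(-1)+1]=0
[q^25] μ(1)=1,μ(5)=-1,μ(25)=0 ⇒ 0
n=26: 1·26 2·13 13·2 26·1  μ→[1+(-1)+(-1)+1]=0
n=27: 27·1 9·3 3·9 1·27  μ→[0+0+(-1)+1]=0

1, 0, 0, 0, 0, 0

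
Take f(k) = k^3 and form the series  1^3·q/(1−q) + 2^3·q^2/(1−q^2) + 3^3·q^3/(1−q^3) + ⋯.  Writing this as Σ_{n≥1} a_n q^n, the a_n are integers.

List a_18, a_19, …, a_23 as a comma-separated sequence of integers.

[q^18] f(1)=1,f(2)=8,f(3)=27,f(6)=216,f(9)=729,f(18)=5832 ⇒ 6813
n=19: 19·1 1·19  f→[6859+1]=6860
d|20:{1,2,4,5,10,20}  Σf=1+8+64+125+1000+8000=9198
n=21: 21·1 7·3 3·7 1·21  f→[9261+343+27+1]=9632
d|22:{22,11,2,1}  Σf=10648+1331+8+1=11988
[q^23] f(23)=12167,f(1)=1 ⇒ 12168

6813, 6860, 9198, 9632, 11988, 12168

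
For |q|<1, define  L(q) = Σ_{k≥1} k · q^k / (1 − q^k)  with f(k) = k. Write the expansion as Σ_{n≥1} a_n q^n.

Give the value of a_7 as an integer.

a_7 = 8

[q^7] f(7)=7,f(1)=1 ⇒ 8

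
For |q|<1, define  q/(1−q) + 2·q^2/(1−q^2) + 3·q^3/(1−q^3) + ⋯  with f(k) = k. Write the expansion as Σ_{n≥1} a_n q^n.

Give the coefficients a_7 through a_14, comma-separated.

d|7:{1,7}  Σf=1+7=8
q^8  k|8↦f(k): 1:1 2:2 4:4 8:8  a_8=15
n=9: 9·1 3·3 1·9  f→[9+3+1]=13
[q^10] f(1)=1,f(2)=2,f(5)=5,f(10)=10 ⇒ 18
n=11: 11·1 1·11  f→[11+1]=12
[q^12] f(12)=12,f(6)=6,f(4)=4,f(3)=3,f(2)=2,f(1)=1 ⇒ 28
n=13: 13·1 1·13  f→[13+1]=14
d|14:{14,7,2,1}  Σf=14+7+2+1=24

8, 15, 13, 18, 12, 28, 14, 24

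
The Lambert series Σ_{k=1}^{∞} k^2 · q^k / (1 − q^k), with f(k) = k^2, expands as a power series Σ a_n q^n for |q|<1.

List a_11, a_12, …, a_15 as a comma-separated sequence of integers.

q^11  k|11↦f(k): 11:121 1:1  a_11=122
d|12:{12,6,4,3,2,1}  Σf=144+36+16+9+4+1=210
q^13  k|13↦f(k): 1:1 13:169  a_13=170
q^14  k|14↦f(k): 1:1 2:4 7:49 14:196  a_14=250
q^15  k|15↦f(k): 15:225 5:25 3:9 1:1  a_15=260

122, 210, 170, 250, 260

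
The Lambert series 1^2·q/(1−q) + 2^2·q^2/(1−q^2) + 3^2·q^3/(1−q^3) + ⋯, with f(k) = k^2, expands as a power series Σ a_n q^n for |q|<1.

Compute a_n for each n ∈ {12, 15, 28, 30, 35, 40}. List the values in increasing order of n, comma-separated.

210, 260, 1050, 1300, 1300, 2210

n=12: 1·12 2·6 3·4 4·3 6·2 12·1  f→[1+4+9+16+36+144]=210
n=15: 15·1 5·3 3·5 1·15  f→[225+25+9+1]=260
n=28: 1·28 2·14 4·7 7·4 14·2 28·1  f→[1+4+16+49+196+784]=1050
q^30  k|30↦f(k): 1:1 2:4 3:9 5:25 6:36 10:100 15:225 30:900  a_30=1300
q^35  k|35↦f(k): 1:1 5:25 7:49 35:1225  a_35=1300
n=40: 1·40 2·20 4·10 5·8 8·5 10·4 20·2 40·1  f→[1+4+16+25+64+100+400+1600]=2210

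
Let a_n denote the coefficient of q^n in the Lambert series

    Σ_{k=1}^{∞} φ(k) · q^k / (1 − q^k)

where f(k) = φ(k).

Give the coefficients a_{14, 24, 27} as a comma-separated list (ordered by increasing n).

[q^14] φ(1)=1,φ(2)=1,φ(7)=6,φ(14)=6 ⇒ 14
[q^24] φ(24)=8,φ(12)=4,φ(8)=4,φ(6)=2,φ(4)=2,φ(3)=2,φ(2)=1,φ(1)=1 ⇒ 24
q^27  k|27↦φ(k): 1:1 3:2 9:6 27:18  a_27=27

14, 24, 27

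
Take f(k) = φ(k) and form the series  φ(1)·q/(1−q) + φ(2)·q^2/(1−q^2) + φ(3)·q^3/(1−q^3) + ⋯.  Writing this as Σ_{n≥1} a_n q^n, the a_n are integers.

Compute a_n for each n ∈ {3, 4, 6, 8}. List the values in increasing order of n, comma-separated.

[q^3] φ(1)=1,φ(3)=2 ⇒ 3
n=4: 4·1 2·2 1·4  φ→[2+1+1]=4
[q^6] φ(1)=1,φ(2)=1,φ(3)=2,φ(6)=2 ⇒ 6
n=8: 1·8 2·4 4·2 8·1  φ→[1+1+2+4]=8

3, 4, 6, 8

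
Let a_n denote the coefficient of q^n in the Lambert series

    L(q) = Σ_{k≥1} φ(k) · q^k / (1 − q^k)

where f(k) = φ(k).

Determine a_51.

q^51  k|51↦φ(k): 1:1 3:2 17:16 51:32  a_51=51

a_51 = 51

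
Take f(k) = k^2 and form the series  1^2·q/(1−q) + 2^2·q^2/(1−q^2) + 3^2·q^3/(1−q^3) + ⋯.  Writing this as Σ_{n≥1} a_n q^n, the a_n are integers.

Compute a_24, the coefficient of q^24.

n=24: 1·24 2·12 3·8 4·6 6·4 8·3 12·2 24·1  f→[1+4+9+16+36+64+144+576]=850

a_24 = 850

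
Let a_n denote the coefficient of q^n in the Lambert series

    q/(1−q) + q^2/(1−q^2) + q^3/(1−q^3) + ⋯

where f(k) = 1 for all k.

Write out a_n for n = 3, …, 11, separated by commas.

2, 3, 2, 4, 2, 4, 3, 4, 2

[q^3] f(1)=1,f(3)=1 ⇒ 2
n=4: 1·4 2·2 4·1  f→[1+1+1]=3
[q^5] f(5)=1,f(1)=1 ⇒ 2
[q^6] f(1)=1,f(2)=1,f(3)=1,f(6)=1 ⇒ 4
q^7  k|7↦f(k): 1:1 7:1  a_7=2
n=8: 1·8 2·4 4·2 8·1  f→[1+1+1+1]=4
d|9:{9,3,1}  Σf=1+1+1=3
n=10: 1·10 2·5 5·2 10·1  f→[1+1+1+1]=4
n=11: 11·1 1·11  f→[1+1]=2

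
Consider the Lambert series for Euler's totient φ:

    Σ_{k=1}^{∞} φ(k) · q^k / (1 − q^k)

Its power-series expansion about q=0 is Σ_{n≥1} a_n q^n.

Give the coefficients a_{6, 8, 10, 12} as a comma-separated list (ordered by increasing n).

q^6  k|6↦φ(k): 6:2 3:2 2:1 1:1  a_6=6
q^8  k|8↦φ(k): 8:4 4:2 2:1 1:1  a_8=8
n=10: 1·10 2·5 5·2 10·1  φ→[1+1+4+4]=10
[q^12] φ(1)=1,φ(2)=1,φ(3)=2,φ(4)=2,φ(6)=2,φ(12)=4 ⇒ 12

6, 8, 10, 12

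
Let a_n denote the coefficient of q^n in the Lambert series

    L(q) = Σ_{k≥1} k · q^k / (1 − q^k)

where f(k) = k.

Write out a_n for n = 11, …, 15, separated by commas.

12, 28, 14, 24, 24

[q^11] f(1)=1,f(11)=11 ⇒ 12
q^12  k|12↦f(k): 1:1 2:2 3:3 4:4 6:6 12:12  a_12=28
n=13: 1·13 13·1  f→[1+13]=14
q^14  k|14↦f(k): 1:1 2:2 7:7 14:14  a_14=24
q^15  k|15↦f(k): 1:1 3:3 5:5 15:15  a_15=24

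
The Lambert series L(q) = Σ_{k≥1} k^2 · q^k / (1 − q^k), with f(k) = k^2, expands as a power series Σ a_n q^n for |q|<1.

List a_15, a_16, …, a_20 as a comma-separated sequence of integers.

260, 341, 290, 455, 362, 546

[q^15] f(15)=225,f(5)=25,f(3)=9,f(1)=1 ⇒ 260
q^16  k|16↦f(k): 1:1 2:4 4:16 8:64 16:256  a_16=341
d|17:{1,17}  Σf=1+289=290
n=18: 18·1 9·2 6·3 3·6 2·9 1·18  f→[324+81+36+9+4+1]=455
d|19:{19,1}  Σf=361+1=362
[q^20] f(1)=1,f(2)=4,f(4)=16,f(5)=25,f(10)=100,f(20)=400 ⇒ 546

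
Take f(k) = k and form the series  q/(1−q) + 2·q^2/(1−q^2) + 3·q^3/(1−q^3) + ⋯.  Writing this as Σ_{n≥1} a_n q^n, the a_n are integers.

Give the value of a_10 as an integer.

a_10 = 18

d|10:{1,2,5,10}  Σf=1+2+5+10=18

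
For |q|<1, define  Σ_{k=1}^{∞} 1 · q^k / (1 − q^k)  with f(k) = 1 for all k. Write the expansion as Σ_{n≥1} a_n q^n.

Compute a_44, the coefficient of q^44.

d|44:{1,2,4,11,22,44}  Σf=1+1+1+1+1+1=6

a_44 = 6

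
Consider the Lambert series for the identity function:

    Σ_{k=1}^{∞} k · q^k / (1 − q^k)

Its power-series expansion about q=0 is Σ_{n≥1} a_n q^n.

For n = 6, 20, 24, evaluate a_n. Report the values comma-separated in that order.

12, 42, 60

n=6: 6·1 3·2 2·3 1·6  f→[6+3+2+1]=12
q^20  k|20↦f(k): 1:1 2:2 4:4 5:5 10:10 20:20  a_20=42
[q^24] f(24)=24,f(12)=12,f(8)=8,f(6)=6,f(4)=4,f(3)=3,f(2)=2,f(1)=1 ⇒ 60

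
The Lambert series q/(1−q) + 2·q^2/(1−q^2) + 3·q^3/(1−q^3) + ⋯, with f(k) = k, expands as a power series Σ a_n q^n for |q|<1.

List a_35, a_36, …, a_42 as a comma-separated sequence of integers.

[q^35] f(1)=1,f(5)=5,f(7)=7,f(35)=35 ⇒ 48
[q^36] f(36)=36,f(18)=18,f(12)=12,f(9)=9,f(6)=6,f(4)=4,f(3)=3,f(2)=2,f(1)=1 ⇒ 91
q^37  k|37↦f(k): 37:37 1:1  a_37=38
[q^38] f(38)=38,f(19)=19,f(2)=2,f(1)=1 ⇒ 60
q^39  k|39↦f(k): 39:39 13:13 3:3 1:1  a_39=56
q^40  k|40↦f(k): 40:40 20:20 10:10 8:8 5:5 4:4 2:2 1:1  a_40=90
[q^41] f(1)=1,f(41)=41 ⇒ 42
n=42: 42·1 21·2 14·3 7·6 6·7 3·14 2·21 1·42  f→[42+21+14+7+6+3+2+1]=96

48, 91, 38, 60, 56, 90, 42, 96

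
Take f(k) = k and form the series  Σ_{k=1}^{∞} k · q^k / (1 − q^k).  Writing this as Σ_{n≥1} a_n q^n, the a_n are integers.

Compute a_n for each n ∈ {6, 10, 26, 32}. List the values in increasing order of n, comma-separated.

q^6  k|6↦f(k): 6:6 3:3 2:2 1:1  a_6=12
n=10: 10·1 5·2 2·5 1·10  f→[10+5+2+1]=18
q^26  k|26↦f(k): 26:26 13:13 2:2 1:1  a_26=42
n=32: 1·32 2·16 4·8 8·4 16·2 32·1  f→[1+2+4+8+16+32]=63

12, 18, 42, 63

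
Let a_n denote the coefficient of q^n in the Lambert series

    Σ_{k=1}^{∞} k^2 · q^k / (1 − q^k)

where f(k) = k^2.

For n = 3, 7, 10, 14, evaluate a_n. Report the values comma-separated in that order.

[q^3] f(1)=1,f(3)=9 ⇒ 10
[q^7] f(1)=1,f(7)=49 ⇒ 50
q^10  k|10↦f(k): 1:1 2:4 5:25 10:100  a_10=130
d|14:{1,2,7,14}  Σf=1+4+49+196=250

10, 50, 130, 250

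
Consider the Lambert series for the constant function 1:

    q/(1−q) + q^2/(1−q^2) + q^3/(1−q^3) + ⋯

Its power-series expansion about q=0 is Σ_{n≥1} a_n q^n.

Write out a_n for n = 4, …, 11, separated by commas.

3, 2, 4, 2, 4, 3, 4, 2

[q^4] f(4)=1,f(2)=1,f(1)=1 ⇒ 3
n=5: 5·1 1·5  f→[1+1]=2
n=6: 1·6 2·3 3·2 6·1  f→[1+1+1+1]=4
q^7  k|7↦f(k): 7:1 1:1  a_7=2
[q^8] f(1)=1,f(2)=1,f(4)=1,f(8)=1 ⇒ 4
q^9  k|9↦f(k): 1:1 3:1 9:1  a_9=3
[q^10] f(10)=1,f(5)=1,f(2)=1,f(1)=1 ⇒ 4
d|11:{1,11}  Σf=1+1=2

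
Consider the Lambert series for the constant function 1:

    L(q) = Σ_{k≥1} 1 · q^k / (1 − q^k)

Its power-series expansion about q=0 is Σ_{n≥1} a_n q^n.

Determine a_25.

d|25:{25,5,1}  Σf=1+1+1=3

a_25 = 3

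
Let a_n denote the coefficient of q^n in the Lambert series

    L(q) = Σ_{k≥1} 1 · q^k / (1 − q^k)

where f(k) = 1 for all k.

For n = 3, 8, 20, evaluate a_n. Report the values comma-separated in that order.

2, 4, 6

[q^3] f(3)=1,f(1)=1 ⇒ 2
[q^8] f(8)=1,f(4)=1,f(2)=1,f(1)=1 ⇒ 4
q^20  k|20↦f(k): 20:1 10:1 5:1 4:1 2:1 1:1  a_20=6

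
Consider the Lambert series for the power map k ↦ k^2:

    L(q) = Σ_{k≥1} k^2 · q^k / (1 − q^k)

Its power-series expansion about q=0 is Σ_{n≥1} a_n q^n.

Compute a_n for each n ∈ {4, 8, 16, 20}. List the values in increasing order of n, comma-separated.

21, 85, 341, 546

n=4: 4·1 2·2 1·4  f→[16+4+1]=21
d|8:{1,2,4,8}  Σf=1+4+16+64=85
q^16  k|16↦f(k): 16:256 8:64 4:16 2:4 1:1  a_16=341
n=20: 1·20 2·10 4·5 5·4 10·2 20·1  f→[1+4+16+25+100+400]=546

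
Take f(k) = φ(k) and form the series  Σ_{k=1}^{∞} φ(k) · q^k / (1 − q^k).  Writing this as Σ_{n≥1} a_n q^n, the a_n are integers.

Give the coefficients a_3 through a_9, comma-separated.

n=3: 3·1 1·3  φ→[2+1]=3
[q^4] φ(1)=1,φ(2)=1,φ(4)=2 ⇒ 4
d|5:{1,5}  Σφ=1+4=5
[q^6] φ(6)=2,φ(3)=2,φ(2)=1,φ(1)=1 ⇒ 6
n=7: 1·7 7·1  φ→[1+6]=7
d|8:{1,2,4,8}  Σφ=1+1+2+4=8
q^9  k|9↦φ(k): 9:6 3:2 1:1  a_9=9

3, 4, 5, 6, 7, 8, 9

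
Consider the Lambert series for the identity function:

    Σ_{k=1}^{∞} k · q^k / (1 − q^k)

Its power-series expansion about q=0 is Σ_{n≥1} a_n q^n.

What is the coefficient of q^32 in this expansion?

q^32  k|32↦f(k): 1:1 2:2 4:4 8:8 16:16 32:32  a_32=63

a_32 = 63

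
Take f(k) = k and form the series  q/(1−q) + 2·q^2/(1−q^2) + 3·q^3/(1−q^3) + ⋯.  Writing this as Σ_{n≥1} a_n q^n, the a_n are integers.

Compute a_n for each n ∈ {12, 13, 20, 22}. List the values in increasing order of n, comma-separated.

d|12:{1,2,3,4,6,12}  Σf=1+2+3+4+6+12=28
n=13: 1·13 13·1  f→[1+13]=14
n=20: 1·20 2·10 4·5 5·4 10·2 20·1  f→[1+2+4+5+10+20]=42
q^22  k|22↦f(k): 1:1 2:2 11:11 22:22  a_22=36

28, 14, 42, 36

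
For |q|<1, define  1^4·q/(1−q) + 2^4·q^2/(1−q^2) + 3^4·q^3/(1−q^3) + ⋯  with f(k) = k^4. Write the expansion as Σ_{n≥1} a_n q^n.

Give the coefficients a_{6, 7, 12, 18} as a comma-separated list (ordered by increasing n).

1394, 2402, 22386, 112931

d|6:{1,2,3,6}  Σf=1+16+81+1296=1394
n=7: 7·1 1·7  f→[2401+1]=2402
d|12:{12,6,4,3,2,1}  Σf=20736+1296+256+81+16+1=22386
[q^18] f(1)=1,f(2)=16,f(3)=81,f(6)=1296,f(9)=6561,f(18)=104976 ⇒ 112931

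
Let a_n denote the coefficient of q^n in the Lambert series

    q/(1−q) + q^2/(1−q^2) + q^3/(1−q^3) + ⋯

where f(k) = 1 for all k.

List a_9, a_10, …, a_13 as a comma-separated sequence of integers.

3, 4, 2, 6, 2

q^9  k|9↦f(k): 9:1 3:1 1:1  a_9=3
d|10:{10,5,2,1}  Σf=1+1+1+1=4
d|11:{11,1}  Σf=1+1=2
q^12  k|12↦f(k): 1:1 2:1 3:1 4:1 6:1 12:1  a_12=6
q^13  k|13↦f(k): 13:1 1:1  a_13=2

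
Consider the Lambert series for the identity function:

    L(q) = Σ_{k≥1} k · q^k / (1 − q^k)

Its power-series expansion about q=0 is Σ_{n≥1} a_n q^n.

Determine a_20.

a_20 = 42

[q^20] f(20)=20,f(10)=10,f(5)=5,f(4)=4,f(2)=2,f(1)=1 ⇒ 42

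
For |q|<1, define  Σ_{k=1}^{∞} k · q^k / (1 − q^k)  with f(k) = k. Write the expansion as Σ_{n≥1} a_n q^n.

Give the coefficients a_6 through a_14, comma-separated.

12, 8, 15, 13, 18, 12, 28, 14, 24

q^6  k|6↦f(k): 1:1 2:2 3:3 6:6  a_6=12
q^7  k|7↦f(k): 1:1 7:7  a_7=8
[q^8] f(8)=8,f(4)=4,f(2)=2,f(1)=1 ⇒ 15
d|9:{9,3,1}  Σf=9+3+1=13
d|10:{1,2,5,10}  Σf=1+2+5+10=18
[q^11] f(1)=1,f(11)=11 ⇒ 12
d|12:{12,6,4,3,2,1}  Σf=12+6+4+3+2+1=28
n=13: 1·13 13·1  f→[1+13]=14
q^14  k|14↦f(k): 14:14 7:7 2:2 1:1  a_14=24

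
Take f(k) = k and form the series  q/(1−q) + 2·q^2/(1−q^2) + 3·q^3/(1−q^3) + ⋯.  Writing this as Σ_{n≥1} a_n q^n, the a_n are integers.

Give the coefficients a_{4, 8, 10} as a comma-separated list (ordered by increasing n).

7, 15, 18

q^4  k|4↦f(k): 1:1 2:2 4:4  a_4=7
[q^8] f(1)=1,f(2)=2,f(4)=4,f(8)=8 ⇒ 15
n=10: 1·10 2·5 5·2 10·1  f→[1+2+5+10]=18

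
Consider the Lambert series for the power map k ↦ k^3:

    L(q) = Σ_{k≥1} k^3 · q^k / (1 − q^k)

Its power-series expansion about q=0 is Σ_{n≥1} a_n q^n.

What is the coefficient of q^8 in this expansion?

a_8 = 585

[q^8] f(1)=1,f(2)=8,f(4)=64,f(8)=512 ⇒ 585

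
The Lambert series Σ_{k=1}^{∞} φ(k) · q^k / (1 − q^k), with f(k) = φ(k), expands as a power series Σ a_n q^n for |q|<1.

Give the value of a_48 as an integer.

[q^48] φ(1)=1,φ(2)=1,φ(3)=2,φ(4)=2,φ(6)=2,φ(8)=4,φ(12)=4,φ(16)=8,φ(24)=8,φ(48)=16 ⇒ 48

a_48 = 48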